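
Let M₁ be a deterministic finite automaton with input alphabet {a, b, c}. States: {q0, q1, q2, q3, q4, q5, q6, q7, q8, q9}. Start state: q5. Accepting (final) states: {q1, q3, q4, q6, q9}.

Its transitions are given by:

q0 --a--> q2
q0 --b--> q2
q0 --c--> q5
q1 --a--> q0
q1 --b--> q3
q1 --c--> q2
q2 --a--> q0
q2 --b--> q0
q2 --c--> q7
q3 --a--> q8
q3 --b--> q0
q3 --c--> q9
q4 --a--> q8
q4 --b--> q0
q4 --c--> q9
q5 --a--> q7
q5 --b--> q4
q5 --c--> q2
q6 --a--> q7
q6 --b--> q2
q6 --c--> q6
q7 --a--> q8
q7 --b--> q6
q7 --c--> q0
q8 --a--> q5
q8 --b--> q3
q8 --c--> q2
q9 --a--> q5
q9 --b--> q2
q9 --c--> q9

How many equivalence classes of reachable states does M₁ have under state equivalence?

3

States {q1} cannot be reached from the start state, so discard them.
Start with accepting vs non-accepting: {q3,q4,q6,q9} | {q0,q2,q5,q7,q8}.
Refine {q0,q2,q5,q7,q8} on symbol b: members go to different blocks, giving {q5,q7,q8} and {q0,q2}.
The partition is now stable with 3 blocks: {q3,q4,q6,q9} | {q5,q7,q8} | {q0,q2}.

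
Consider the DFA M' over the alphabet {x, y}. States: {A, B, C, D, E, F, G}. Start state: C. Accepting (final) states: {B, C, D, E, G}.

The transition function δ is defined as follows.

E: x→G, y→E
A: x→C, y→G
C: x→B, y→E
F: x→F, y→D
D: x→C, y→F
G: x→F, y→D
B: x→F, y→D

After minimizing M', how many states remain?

First remove the unreachable states {A}; 6 states remain.
Start with accepting vs non-accepting: {B,C,D,E,G} | {F}.
Split {B,C,D,E,G} by δ(·,x) → {C,D,E} and {B,G}.
On input x, block {C,D,E} splits into {C,E} and {D}.
Stable partition: {C,E} | {F} | {B,G} | {D} — 4 equivalence classes.

4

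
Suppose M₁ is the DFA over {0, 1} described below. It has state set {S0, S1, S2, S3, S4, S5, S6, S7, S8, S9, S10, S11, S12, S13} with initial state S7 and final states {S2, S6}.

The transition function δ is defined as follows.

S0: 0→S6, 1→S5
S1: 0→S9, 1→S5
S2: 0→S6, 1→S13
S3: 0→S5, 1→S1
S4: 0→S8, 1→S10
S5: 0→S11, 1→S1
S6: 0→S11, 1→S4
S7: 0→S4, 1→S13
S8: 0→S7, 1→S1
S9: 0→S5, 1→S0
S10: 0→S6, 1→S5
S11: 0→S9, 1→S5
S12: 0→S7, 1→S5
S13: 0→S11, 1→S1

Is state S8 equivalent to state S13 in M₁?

Yes

First remove the unreachable states {S2,S3,S12}; 11 states remain.
P0 = {S6} | {S0,S1,S4,S5,S7,S8,S9,S10,S11,S13}.
Refine {S0,S1,S4,S5,S7,S8,S9,S10,S11,S13} on symbol 0: members go to different blocks, giving {S1,S4,S5,S7,S8,S9,S11,S13} and {S0,S10}.
Split {S1,S4,S5,S7,S8,S9,S11,S13} by δ(·,1) → {S1,S5,S7,S8,S11,S13} and {S4,S9}.
Refine {S1,S5,S7,S8,S11,S13} on symbol 0: members go to different blocks, giving {S1,S7,S11} and {S5,S8,S13}.
No further refinement is possible. Final partition (5 blocks): {S6} | {S1,S7,S11} | {S0,S10} | {S4,S9} | {S5,S8,S13}.
S8 and S13 lie in the same block of the stable partition, so they are equivalent — no string distinguishes them.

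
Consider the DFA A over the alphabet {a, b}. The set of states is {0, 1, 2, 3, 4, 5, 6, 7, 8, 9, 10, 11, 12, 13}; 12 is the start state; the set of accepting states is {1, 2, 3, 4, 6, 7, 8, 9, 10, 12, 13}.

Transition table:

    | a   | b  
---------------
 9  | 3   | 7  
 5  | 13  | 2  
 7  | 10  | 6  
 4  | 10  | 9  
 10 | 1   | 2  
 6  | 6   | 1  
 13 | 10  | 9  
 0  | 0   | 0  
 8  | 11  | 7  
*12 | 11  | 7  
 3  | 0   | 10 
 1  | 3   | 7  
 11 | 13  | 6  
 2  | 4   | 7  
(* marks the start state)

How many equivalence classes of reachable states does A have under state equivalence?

10

Reachable states from the start: {0,1,2,3,4,6,7,9,10,11,12,13}. Unreachable: {5,8} — drop them.
Initial partition by acceptance: {1,2,3,4,6,7,9,10,12,13} | {0,11}.
On input a, block {1,2,3,4,6,7,9,10,12,13} splits into {1,2,4,6,7,9,10,13} and {3,12}.
On input a, block {1,2,4,6,7,9,10,13} splits into {2,4,6,7,10,13} and {1,9}.
Refine {2,4,6,7,10,13} on symbol a: members go to different blocks, giving {2,4,6,7,13} and {10}.
Refine {2,4,6,7,13} on symbol a: members go to different blocks, giving {4,7,13} and {2,6}.
On input b, block {4,7,13} splits into {4,13} and {7}.
Refine {0,11} on symbol a: members go to different blocks, giving {0} and {11}.
On input a, block {3,12} splits into {3} and {12}.
Split {2,6} by δ(·,a) → {2} and {6}.
No further refinement is possible. Final partition (10 blocks): {4,13} | {0} | {3} | {1,9} | {10} | {2} | {7} | {11} | {12} | {6}.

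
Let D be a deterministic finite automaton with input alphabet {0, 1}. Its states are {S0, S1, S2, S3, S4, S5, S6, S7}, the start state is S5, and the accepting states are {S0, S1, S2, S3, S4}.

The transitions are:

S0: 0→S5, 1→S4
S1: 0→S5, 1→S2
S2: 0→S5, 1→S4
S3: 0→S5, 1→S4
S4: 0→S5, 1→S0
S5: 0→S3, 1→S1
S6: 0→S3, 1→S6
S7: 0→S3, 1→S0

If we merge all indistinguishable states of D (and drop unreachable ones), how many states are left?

2

First remove the unreachable states {S6,S7}; 6 states remain.
P0 = {S0,S1,S2,S3,S4} | {S5}.
Stable partition: {S0,S1,S2,S3,S4} | {S5} — 2 equivalence classes.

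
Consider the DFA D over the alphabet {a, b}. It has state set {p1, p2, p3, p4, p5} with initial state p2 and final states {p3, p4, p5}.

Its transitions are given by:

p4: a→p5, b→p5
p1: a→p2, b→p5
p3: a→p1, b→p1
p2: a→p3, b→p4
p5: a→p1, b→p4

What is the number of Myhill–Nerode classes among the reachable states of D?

All states are reachable from the start state.
Start with accepting vs non-accepting: {p3,p4,p5} | {p1,p2}.
On input a, block {p3,p4,p5} splits into {p3,p5} and {p4}.
Refine {p3,p5} on symbol b: members go to different blocks, giving {p3} and {p5}.
Split {p1,p2} by δ(·,a) → {p1} and {p2}.
Stable partition: {p3} | {p1} | {p4} | {p5} | {p2} — 5 equivalence classes.

5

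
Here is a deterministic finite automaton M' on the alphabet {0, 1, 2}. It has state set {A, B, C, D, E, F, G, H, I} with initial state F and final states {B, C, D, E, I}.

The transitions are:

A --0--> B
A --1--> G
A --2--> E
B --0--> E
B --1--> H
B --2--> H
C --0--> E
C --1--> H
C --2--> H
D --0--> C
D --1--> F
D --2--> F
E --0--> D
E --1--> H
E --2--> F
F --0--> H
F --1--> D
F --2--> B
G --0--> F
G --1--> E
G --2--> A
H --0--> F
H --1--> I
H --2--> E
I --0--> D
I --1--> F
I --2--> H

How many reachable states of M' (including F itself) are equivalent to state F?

2

Reachable states from the start: {B,C,D,E,F,H,I}. Unreachable: {A,G} — drop them.
Initial partition by acceptance: {B,C,D,E,I} | {F,H}.
The partition is now stable with 2 blocks: {B,C,D,E,I} | {F,H}.
State F belongs to the block {F,H}, which has 2 states.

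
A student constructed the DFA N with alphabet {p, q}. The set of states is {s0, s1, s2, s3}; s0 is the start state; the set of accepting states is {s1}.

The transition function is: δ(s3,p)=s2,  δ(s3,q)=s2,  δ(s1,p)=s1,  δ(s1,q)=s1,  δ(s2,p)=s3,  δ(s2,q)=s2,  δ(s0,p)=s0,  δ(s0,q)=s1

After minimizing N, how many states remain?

Reachable states from the start: {s0,s1}. Unreachable: {s2,s3} — drop them.
Initial partition by acceptance: {s1} | {s0}.
No further refinement is possible. Final partition (2 blocks): {s1} | {s0}.

2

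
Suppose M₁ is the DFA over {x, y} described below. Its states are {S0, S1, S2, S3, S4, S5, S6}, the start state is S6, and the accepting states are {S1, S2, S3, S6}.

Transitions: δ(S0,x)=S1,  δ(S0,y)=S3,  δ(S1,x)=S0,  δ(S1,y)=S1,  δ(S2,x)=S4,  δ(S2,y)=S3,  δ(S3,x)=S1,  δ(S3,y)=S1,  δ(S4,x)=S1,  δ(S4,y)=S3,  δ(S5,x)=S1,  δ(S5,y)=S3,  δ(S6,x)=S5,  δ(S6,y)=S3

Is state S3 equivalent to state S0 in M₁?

No

Reachable states from the start: {S0,S1,S3,S5,S6}. Unreachable: {S2,S4} — drop them.
P0 = {S1,S3,S6} | {S0,S5}.
Refine {S1,S3,S6} on symbol x: members go to different blocks, giving {S1,S6} and {S3}.
Split {S1,S6} by δ(·,y) → {S1} and {S6}.
The partition is now stable with 4 blocks: {S1} | {S0,S5} | {S3} | {S6}.
S3 and S0 end up in different blocks, so they are distinguishable. For instance, the string 'ε' is accepted from only S3.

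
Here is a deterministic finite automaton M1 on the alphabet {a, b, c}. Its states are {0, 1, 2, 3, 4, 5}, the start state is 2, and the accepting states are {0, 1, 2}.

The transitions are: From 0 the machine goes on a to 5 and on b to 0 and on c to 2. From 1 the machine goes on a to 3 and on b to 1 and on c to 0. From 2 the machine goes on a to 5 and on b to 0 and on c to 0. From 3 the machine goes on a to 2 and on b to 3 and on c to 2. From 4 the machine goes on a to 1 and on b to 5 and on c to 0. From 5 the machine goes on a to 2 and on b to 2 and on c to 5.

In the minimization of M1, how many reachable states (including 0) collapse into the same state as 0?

Reachable states from the start: {0,2,5}. Unreachable: {1,3,4} — drop them.
Initial partition by acceptance: {0,2} | {5}.
The partition is now stable with 2 blocks: {0,2} | {5}.
State 0 belongs to the block {0,2}, which has 2 states.

2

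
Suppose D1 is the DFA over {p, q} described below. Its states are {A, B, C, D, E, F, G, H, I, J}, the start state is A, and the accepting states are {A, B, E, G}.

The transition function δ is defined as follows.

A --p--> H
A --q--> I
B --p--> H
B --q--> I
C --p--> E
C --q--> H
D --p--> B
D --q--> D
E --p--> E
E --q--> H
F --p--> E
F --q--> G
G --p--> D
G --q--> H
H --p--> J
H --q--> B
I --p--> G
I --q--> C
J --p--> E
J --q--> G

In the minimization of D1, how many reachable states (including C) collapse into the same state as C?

1

Reachable states from the start: {A,B,C,D,E,G,H,I,J}. Unreachable: {F} — drop them.
Start with accepting vs non-accepting: {A,B,E,G} | {C,D,H,I,J}.
Split {A,B,E,G} by δ(·,p) → {A,B,G} and {E}.
On input p, block {C,D,H,I,J} splits into {C,J} and {D,I} and {H}.
On input p, block {A,B,G} splits into {A,B} and {G}.
Refine {C,J} on symbol q: members go to different blocks, giving {C} and {J}.
Refine {D,I} on symbol p: members go to different blocks, giving {D} and {I}.
The partition is now stable with 8 blocks: {A,B} | {C} | {E} | {D} | {H} | {G} | {J} | {I}.
State C belongs to the block {C}, which has 1 states.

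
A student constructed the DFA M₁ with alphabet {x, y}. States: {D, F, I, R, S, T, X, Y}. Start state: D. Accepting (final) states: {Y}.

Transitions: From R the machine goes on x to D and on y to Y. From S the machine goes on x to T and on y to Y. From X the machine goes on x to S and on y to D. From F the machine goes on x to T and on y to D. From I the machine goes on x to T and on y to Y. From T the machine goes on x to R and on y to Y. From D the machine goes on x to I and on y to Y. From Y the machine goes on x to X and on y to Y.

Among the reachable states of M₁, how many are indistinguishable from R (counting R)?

5

Reachable states from the start: {D,I,R,S,T,X,Y}. Unreachable: {F} — drop them.
P0 = {Y} | {D,I,R,S,T,X}.
Refine {D,I,R,S,T,X} on symbol y: members go to different blocks, giving {D,I,R,S,T} and {X}.
The partition is now stable with 3 blocks: {Y} | {D,I,R,S,T} | {X}.
State R belongs to the block {D,I,R,S,T}, which has 5 states.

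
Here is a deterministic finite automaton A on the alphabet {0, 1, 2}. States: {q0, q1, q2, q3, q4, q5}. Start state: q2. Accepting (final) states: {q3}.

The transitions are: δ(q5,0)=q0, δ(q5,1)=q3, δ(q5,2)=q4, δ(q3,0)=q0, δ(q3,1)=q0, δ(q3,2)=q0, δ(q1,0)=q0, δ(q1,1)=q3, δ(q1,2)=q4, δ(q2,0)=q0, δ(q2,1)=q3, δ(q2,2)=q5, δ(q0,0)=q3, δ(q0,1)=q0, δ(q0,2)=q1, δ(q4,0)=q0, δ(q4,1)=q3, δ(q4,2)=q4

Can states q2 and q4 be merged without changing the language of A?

Every state is reachable, so we keep all 6.
Initial partition by acceptance: {q3} | {q0,q1,q2,q4,q5}.
Refine {q0,q1,q2,q4,q5} on symbol 0: members go to different blocks, giving {q1,q2,q4,q5} and {q0}.
The partition is now stable with 3 blocks: {q3} | {q1,q2,q4,q5} | {q0}.
q2 and q4 lie in the same block of the stable partition, so they are equivalent — no string distinguishes them.

Yes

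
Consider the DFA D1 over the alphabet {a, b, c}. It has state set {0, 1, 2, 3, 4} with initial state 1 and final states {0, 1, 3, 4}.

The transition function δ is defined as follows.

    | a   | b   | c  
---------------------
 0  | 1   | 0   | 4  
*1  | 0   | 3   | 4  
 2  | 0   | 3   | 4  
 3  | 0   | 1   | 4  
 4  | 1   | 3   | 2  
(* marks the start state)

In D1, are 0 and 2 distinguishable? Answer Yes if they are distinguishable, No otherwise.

Yes

P0 = {0,1,3,4} | {2}.
On input c, block {0,1,3,4} splits into {0,1,3} and {4}.
No further refinement is possible. Final partition (3 blocks): {0,1,3} | {2} | {4}.
0 and 2 end up in different blocks, so they are distinguishable. For instance, the string 'ε' is accepted from only 0.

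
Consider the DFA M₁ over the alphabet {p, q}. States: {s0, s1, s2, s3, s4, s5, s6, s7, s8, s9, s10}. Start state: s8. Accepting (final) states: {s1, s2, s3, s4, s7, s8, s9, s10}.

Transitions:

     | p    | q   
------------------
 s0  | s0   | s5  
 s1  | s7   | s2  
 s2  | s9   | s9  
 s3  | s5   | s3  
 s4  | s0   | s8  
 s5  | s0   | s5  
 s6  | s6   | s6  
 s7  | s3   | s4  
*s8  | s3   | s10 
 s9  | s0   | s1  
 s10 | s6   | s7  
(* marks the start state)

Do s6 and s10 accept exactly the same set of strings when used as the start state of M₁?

No

Reachable states from the start: {s0,s3,s4,s5,s6,s7,s8,s10}. Unreachable: {s1,s2,s9} — drop them.
Initial partition by acceptance: {s3,s4,s7,s8,s10} | {s0,s5,s6}.
On input p, block {s3,s4,s7,s8,s10} splits into {s3,s4,s10} and {s7,s8}.
Split {s3,s4,s10} by δ(·,q) → {s4,s10} and {s3}.
Stable partition: {s4,s10} | {s0,s5,s6} | {s7,s8} | {s3} — 4 equivalence classes.
s6 and s10 end up in different blocks, so they are distinguishable. For instance, the string 'ε' is accepted from only s10.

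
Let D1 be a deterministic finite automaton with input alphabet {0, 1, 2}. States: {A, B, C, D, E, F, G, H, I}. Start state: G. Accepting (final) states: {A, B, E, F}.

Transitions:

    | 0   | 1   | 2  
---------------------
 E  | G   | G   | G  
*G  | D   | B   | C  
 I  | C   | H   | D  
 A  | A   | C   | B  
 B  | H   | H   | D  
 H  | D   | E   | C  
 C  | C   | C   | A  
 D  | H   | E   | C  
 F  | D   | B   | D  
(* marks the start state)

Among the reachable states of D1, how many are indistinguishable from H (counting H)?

3

States {F,I} cannot be reached from the start state, so discard them.
P0 = {A,B,E} | {C,D,G,H}.
On input 0, block {A,B,E} splits into {B,E} and {A}.
Split {C,D,G,H} by δ(·,1) → {D,G,H} and {C}.
No further refinement is possible. Final partition (4 blocks): {B,E} | {D,G,H} | {A} | {C}.
The equivalence class containing H is {D,G,H}, of size 3.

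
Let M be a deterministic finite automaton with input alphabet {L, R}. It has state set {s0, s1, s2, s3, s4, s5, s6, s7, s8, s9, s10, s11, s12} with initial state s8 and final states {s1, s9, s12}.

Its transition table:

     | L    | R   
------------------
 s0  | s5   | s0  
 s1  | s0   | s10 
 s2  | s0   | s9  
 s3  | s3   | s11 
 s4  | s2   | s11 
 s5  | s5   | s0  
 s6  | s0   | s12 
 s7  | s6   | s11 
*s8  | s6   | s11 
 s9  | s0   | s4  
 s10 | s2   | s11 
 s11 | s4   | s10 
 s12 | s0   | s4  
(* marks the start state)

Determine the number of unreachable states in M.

3

No path from s8 leads to s1, s3, s7; the other 10 states are all reachable.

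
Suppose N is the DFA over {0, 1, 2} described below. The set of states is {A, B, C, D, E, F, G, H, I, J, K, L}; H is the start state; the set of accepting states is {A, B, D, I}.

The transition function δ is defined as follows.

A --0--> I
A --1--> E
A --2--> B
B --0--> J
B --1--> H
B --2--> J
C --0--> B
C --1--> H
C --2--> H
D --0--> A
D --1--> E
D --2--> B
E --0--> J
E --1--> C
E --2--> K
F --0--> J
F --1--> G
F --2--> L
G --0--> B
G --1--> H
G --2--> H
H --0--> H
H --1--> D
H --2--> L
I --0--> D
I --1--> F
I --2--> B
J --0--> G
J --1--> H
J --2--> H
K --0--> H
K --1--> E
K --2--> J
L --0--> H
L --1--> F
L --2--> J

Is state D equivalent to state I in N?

All states are reachable from the start state.
Start with accepting vs non-accepting: {A,B,D,I} | {C,E,F,G,H,J,K,L}.
Refine {A,B,D,I} on symbol 0: members go to different blocks, giving {A,D,I} and {B}.
Refine {C,E,F,G,H,J,K,L} on symbol 0: members go to different blocks, giving {E,F,H,J,K,L} and {C,G}.
Split {E,F,H,J,K,L} by δ(·,0) → {E,F,H,K,L} and {J}.
Refine {E,F,H,K,L} on symbol 0: members go to different blocks, giving {H,K,L} and {E,F}.
On input 1, block {H,K,L} splits into {K,L} and {H}.
Stable partition: {A,D,I} | {K,L} | {B} | {C,G} | {J} | {E,F} | {H} — 7 equivalence classes.
D and I lie in the same block of the stable partition, so they are equivalent — no string distinguishes them.

Yes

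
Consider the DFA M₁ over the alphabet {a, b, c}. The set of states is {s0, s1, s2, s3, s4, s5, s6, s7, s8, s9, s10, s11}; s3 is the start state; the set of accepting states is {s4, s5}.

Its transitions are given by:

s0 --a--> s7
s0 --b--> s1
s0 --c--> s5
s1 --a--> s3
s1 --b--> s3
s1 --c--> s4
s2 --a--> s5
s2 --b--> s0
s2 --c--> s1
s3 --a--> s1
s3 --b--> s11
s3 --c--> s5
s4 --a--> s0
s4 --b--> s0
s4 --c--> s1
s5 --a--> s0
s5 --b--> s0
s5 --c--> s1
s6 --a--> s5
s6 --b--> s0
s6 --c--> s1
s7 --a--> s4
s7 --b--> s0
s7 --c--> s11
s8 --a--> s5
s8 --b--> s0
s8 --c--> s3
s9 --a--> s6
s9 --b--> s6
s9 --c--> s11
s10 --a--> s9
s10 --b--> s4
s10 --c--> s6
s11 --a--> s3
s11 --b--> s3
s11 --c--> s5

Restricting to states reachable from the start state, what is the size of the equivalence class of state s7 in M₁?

First remove the unreachable states {s2,s6,s8,s9,s10}; 7 states remain.
P0 = {s4,s5} | {s0,s1,s3,s7,s11}.
Refine {s0,s1,s3,s7,s11} on symbol a: members go to different blocks, giving {s0,s1,s3,s11} and {s7}.
On input a, block {s0,s1,s3,s11} splits into {s1,s3,s11} and {s0}.
No further refinement is possible. Final partition (4 blocks): {s4,s5} | {s1,s3,s11} | {s7} | {s0}.
State s7 belongs to the block {s7}, which has 1 states.

1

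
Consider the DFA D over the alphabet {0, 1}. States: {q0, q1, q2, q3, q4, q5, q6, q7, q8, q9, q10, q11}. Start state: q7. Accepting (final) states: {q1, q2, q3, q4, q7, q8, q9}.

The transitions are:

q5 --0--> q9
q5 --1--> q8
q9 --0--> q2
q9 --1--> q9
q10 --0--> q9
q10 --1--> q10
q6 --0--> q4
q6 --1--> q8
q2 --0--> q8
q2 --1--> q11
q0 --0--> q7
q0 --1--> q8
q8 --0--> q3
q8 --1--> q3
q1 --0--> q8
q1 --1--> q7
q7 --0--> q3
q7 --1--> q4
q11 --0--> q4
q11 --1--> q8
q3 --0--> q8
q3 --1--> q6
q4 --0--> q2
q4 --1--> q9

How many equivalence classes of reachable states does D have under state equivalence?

Reachable states from the start: {q2,q3,q4,q6,q7,q8,q9,q11}. Unreachable: {q0,q1,q5,q10} — drop them.
Start with accepting vs non-accepting: {q2,q3,q4,q7,q8,q9} | {q6,q11}.
On input 1, block {q2,q3,q4,q7,q8,q9} splits into {q4,q7,q8,q9} and {q2,q3}.
Refine {q4,q7,q8,q9} on symbol 1: members go to different blocks, giving {q4,q7,q9} and {q8}.
No further refinement is possible. Final partition (4 blocks): {q4,q7,q9} | {q6,q11} | {q2,q3} | {q8}.

4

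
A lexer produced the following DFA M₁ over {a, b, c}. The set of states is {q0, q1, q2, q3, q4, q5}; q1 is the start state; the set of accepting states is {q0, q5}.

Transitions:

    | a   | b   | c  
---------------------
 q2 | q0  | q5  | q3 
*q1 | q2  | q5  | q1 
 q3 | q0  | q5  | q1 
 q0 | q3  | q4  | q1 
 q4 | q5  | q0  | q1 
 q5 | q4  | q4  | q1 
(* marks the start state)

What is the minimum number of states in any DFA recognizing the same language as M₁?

4

P0 = {q0,q5} | {q1,q2,q3,q4}.
Split {q1,q2,q3,q4} by δ(·,a) → {q2,q3,q4} and {q1}.
On input c, block {q2,q3,q4} splits into {q3,q4} and {q2}.
The partition is now stable with 4 blocks: {q0,q5} | {q3,q4} | {q1} | {q2}.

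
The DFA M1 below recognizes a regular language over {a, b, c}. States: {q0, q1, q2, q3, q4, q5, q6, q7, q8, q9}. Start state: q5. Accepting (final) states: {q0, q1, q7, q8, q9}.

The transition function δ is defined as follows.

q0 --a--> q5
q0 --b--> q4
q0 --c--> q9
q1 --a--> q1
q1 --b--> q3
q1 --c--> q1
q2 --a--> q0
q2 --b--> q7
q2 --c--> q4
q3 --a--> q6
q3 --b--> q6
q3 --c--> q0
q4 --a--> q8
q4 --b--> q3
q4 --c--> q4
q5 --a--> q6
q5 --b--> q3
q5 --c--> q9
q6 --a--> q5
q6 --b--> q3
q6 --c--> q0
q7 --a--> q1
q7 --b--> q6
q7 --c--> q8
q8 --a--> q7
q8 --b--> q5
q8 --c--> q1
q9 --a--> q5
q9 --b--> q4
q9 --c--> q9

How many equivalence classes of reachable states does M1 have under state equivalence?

Reachable states from the start: {q0,q1,q3,q4,q5,q6,q7,q8,q9}. Unreachable: {q2} — drop them.
Initial partition by acceptance: {q0,q1,q7,q8,q9} | {q3,q4,q5,q6}.
Refine {q0,q1,q7,q8,q9} on symbol a: members go to different blocks, giving {q1,q7,q8} and {q0,q9}.
Refine {q3,q4,q5,q6} on symbol a: members go to different blocks, giving {q3,q5,q6} and {q4}.
Stable partition: {q1,q7,q8} | {q3,q5,q6} | {q0,q9} | {q4} — 4 equivalence classes.

4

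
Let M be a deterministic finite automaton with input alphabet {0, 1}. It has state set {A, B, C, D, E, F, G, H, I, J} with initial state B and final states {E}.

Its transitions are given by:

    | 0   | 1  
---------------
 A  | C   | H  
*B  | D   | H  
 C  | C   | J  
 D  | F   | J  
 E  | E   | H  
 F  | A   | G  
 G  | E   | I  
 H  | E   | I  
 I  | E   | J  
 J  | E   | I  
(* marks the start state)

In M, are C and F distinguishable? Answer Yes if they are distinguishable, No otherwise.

Every state is reachable, so we keep all 10.
Initial partition by acceptance: {E} | {A,B,C,D,F,G,H,I,J}.
Split {A,B,C,D,F,G,H,I,J} by δ(·,0) → {A,B,C,D,F} and {G,H,I,J}.
Stable partition: {E} | {A,B,C,D,F} | {G,H,I,J} — 3 equivalence classes.
C and F lie in the same block of the stable partition, so they are equivalent — no string distinguishes them.

No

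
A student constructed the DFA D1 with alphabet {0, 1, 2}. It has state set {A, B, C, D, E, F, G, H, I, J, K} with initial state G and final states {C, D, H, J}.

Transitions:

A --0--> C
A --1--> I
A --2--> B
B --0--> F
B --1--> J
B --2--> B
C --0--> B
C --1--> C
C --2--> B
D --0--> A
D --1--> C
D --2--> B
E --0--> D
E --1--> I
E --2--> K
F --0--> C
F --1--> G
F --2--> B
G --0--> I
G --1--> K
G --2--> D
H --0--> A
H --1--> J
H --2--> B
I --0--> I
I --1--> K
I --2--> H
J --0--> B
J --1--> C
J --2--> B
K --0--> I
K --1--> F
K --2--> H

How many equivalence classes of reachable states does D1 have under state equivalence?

States {E} cannot be reached from the start state, so discard them.
P0 = {C,D,H,J} | {A,B,F,G,I,K}.
Refine {A,B,F,G,I,K} on symbol 0: members go to different blocks, giving {B,G,I,K} and {A,F}.
On input 0, block {C,D,H,J} splits into {C,J} and {D,H}.
Split {B,G,I,K} by δ(·,0) → {G,I,K} and {B}.
On input 1, block {G,I,K} splits into {G,I} and {K}.
No further refinement is possible. Final partition (6 blocks): {C,J} | {G,I} | {A,F} | {D,H} | {B} | {K}.

6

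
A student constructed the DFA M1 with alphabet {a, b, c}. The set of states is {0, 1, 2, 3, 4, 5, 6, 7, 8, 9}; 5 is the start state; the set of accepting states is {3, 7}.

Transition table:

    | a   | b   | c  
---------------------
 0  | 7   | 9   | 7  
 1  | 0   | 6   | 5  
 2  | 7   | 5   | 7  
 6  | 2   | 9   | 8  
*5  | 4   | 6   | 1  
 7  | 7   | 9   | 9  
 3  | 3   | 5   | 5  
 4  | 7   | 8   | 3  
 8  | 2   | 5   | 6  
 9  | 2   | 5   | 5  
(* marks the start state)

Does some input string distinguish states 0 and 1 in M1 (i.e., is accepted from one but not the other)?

Yes

Initial partition by acceptance: {3,7} | {0,1,2,4,5,6,8,9}.
On input a, block {0,1,2,4,5,6,8,9} splits into {1,5,6,8,9} and {0,2,4}.
No further refinement is possible. Final partition (3 blocks): {3,7} | {1,5,6,8,9} | {0,2,4}.
0 and 1 end up in different blocks, so they are distinguishable. For instance, the string 'a' is accepted from only 0.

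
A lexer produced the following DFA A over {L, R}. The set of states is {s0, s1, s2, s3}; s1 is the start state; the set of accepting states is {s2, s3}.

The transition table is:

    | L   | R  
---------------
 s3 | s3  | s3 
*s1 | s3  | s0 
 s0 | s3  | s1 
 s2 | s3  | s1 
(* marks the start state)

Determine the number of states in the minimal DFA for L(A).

States {s2} cannot be reached from the start state, so discard them.
Start with accepting vs non-accepting: {s3} | {s0,s1}.
The partition is now stable with 2 blocks: {s3} | {s0,s1}.

2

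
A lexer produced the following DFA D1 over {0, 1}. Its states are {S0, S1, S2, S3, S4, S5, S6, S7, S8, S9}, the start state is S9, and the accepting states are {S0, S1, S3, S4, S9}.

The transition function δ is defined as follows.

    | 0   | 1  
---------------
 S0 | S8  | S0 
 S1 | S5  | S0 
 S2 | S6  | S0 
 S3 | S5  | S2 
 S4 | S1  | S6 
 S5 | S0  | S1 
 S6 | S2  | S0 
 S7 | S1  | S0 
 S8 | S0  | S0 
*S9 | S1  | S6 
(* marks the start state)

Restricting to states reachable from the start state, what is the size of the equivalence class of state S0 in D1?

First remove the unreachable states {S3,S4,S7}; 7 states remain.
Initial partition by acceptance: {S0,S1,S9} | {S2,S5,S6,S8}.
Split {S0,S1,S9} by δ(·,0) → {S0,S1} and {S9}.
On input 0, block {S2,S5,S6,S8} splits into {S2,S6} and {S5,S8}.
Stable partition: {S0,S1} | {S2,S6} | {S9} | {S5,S8} — 4 equivalence classes.
State S0 belongs to the block {S0,S1}, which has 2 states.

2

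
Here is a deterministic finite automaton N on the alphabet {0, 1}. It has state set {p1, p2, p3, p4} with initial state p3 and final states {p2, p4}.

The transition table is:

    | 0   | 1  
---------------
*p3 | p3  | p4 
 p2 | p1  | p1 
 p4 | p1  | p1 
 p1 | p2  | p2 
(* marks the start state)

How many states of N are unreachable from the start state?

Every one of the 4 states is reachable from p3.

0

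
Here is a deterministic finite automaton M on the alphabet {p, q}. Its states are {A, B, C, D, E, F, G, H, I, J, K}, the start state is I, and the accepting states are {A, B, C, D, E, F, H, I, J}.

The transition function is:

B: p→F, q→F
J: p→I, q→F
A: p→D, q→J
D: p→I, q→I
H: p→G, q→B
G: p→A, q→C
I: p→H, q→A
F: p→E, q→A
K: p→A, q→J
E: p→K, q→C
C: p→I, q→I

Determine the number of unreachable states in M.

0

Every one of the 11 states is reachable from I.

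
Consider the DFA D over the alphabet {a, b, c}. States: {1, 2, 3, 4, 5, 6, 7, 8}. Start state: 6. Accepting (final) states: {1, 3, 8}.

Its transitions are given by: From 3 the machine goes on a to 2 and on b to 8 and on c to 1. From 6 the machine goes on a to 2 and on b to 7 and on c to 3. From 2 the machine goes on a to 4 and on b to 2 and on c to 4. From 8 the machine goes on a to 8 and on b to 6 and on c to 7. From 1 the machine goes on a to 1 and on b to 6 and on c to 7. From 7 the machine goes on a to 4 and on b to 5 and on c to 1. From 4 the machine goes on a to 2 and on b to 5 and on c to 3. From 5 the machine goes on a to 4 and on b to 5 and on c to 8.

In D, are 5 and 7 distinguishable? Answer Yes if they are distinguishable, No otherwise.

Start with accepting vs non-accepting: {1,3,8} | {2,4,5,6,7}.
Refine {1,3,8} on symbol a: members go to different blocks, giving {1,8} and {3}.
Refine {2,4,5,6,7} on symbol c: members go to different blocks, giving {4,6} and {5,7} and {2}.
No further refinement is possible. Final partition (5 blocks): {1,8} | {4,6} | {3} | {5,7} | {2}.
5 and 7 lie in the same block of the stable partition, so they are equivalent — no string distinguishes them.

No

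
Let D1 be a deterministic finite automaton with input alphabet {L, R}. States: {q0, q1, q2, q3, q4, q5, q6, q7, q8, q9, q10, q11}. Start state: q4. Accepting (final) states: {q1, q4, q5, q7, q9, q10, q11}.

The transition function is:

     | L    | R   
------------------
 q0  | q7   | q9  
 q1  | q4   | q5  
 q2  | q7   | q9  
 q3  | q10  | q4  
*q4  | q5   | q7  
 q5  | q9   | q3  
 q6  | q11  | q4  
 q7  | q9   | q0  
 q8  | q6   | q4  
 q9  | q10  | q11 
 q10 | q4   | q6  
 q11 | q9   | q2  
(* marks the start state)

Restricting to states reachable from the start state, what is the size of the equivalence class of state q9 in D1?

States {q1,q8} cannot be reached from the start state, so discard them.
P0 = {q4,q5,q7,q9,q10,q11} | {q0,q2,q3,q6}.
On input R, block {q4,q5,q7,q9,q10,q11} splits into {q5,q7,q10,q11} and {q4,q9}.
No further refinement is possible. Final partition (3 blocks): {q5,q7,q10,q11} | {q0,q2,q3,q6} | {q4,q9}.
State q9 belongs to the block {q4,q9}, which has 2 states.

2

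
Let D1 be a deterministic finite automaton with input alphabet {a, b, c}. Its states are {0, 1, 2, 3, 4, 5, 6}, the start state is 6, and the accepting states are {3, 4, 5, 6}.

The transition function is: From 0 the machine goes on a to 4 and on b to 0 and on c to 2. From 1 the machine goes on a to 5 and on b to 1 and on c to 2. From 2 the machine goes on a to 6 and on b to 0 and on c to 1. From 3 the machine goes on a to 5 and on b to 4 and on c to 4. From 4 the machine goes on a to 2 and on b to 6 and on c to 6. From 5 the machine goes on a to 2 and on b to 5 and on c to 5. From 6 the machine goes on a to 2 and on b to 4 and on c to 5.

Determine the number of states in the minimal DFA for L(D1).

2

Reachable states from the start: {0,1,2,4,5,6}. Unreachable: {3} — drop them.
Initial partition by acceptance: {4,5,6} | {0,1,2}.
The partition is now stable with 2 blocks: {4,5,6} | {0,1,2}.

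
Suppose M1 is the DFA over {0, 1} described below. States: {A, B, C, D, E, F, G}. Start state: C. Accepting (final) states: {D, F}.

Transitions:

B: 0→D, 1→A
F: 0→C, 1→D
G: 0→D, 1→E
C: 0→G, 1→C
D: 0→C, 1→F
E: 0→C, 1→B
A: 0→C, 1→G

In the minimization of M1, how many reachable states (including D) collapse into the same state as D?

2

Every state is reachable, so we keep all 7.
Initial partition by acceptance: {D,F} | {A,B,C,E,G}.
On input 0, block {A,B,C,E,G} splits into {A,C,E} and {B,G}.
Refine {A,C,E} on symbol 0: members go to different blocks, giving {A,E} and {C}.
Stable partition: {D,F} | {A,E} | {B,G} | {C} — 4 equivalence classes.
State D belongs to the block {D,F}, which has 2 states.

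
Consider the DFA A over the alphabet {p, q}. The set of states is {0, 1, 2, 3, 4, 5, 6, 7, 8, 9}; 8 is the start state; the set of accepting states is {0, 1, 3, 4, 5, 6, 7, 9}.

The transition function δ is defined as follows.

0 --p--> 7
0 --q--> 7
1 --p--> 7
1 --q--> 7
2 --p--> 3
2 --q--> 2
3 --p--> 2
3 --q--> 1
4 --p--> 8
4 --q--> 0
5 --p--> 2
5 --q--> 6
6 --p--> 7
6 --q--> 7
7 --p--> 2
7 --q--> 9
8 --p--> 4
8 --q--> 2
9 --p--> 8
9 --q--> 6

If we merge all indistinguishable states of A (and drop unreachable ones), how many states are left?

4

First remove the unreachable states {5}; 9 states remain.
Initial partition by acceptance: {0,1,3,4,6,7,9} | {2,8}.
On input p, block {0,1,3,4,6,7,9} splits into {3,4,7,9} and {0,1,6}.
On input q, block {3,4,7,9} splits into {3,4,9} and {7}.
No further refinement is possible. Final partition (4 blocks): {3,4,9} | {2,8} | {0,1,6} | {7}.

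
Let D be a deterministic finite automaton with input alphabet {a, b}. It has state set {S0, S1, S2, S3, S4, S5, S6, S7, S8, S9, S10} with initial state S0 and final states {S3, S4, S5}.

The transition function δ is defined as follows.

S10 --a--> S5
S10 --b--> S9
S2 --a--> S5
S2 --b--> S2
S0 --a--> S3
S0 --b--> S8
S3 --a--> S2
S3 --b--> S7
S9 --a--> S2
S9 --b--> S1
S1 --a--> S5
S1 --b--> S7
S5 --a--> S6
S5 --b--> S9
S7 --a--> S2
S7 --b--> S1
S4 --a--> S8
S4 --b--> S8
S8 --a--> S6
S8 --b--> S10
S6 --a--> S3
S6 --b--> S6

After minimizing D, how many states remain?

4

First remove the unreachable states {S4}; 10 states remain.
Start with accepting vs non-accepting: {S3,S5} | {S0,S1,S2,S6,S7,S8,S9,S10}.
On input a, block {S0,S1,S2,S6,S7,S8,S9,S10} splits into {S0,S1,S2,S6,S10} and {S7,S8,S9}.
On input b, block {S0,S1,S2,S6,S10} splits into {S0,S1,S10} and {S2,S6}.
Stable partition: {S3,S5} | {S0,S1,S10} | {S7,S8,S9} | {S2,S6} — 4 equivalence classes.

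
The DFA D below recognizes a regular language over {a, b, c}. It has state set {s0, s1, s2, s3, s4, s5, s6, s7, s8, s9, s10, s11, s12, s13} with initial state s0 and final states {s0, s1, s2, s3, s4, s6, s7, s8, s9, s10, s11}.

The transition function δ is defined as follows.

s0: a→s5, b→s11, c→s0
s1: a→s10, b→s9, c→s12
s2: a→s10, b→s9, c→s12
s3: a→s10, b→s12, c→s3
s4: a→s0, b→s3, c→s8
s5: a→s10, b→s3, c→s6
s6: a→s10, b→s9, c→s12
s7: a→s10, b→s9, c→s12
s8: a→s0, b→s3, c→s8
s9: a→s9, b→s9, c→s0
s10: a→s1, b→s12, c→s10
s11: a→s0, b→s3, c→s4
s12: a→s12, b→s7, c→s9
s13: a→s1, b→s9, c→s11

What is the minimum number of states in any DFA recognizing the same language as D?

8

Reachable states from the start: {s0,s1,s3,s4,s5,s6,s7,s8,s9,s10,s11,s12}. Unreachable: {s2,s13} — drop them.
Start with accepting vs non-accepting: {s0,s1,s3,s4,s6,s7,s8,s9,s10,s11} | {s5,s12}.
Refine {s0,s1,s3,s4,s6,s7,s8,s9,s10,s11} on symbol a: members go to different blocks, giving {s1,s3,s4,s6,s7,s8,s9,s10,s11} and {s0}.
Split {s1,s3,s4,s6,s7,s8,s9,s10,s11} by δ(·,a) → {s1,s3,s6,s7,s9,s10} and {s4,s8,s11}.
On input b, block {s1,s3,s6,s7,s9,s10} splits into {s1,s6,s7,s9} and {s3,s10}.
On input a, block {s1,s6,s7,s9} splits into {s1,s6,s7} and {s9}.
Split {s5,s12} by δ(·,a) → {s5} and {s12}.
Split {s3,s10} by δ(·,a) → {s3} and {s10}.
Stable partition: {s1,s6,s7} | {s5} | {s0} | {s4,s8,s11} | {s3} | {s9} | {s12} | {s10} — 8 equivalence classes.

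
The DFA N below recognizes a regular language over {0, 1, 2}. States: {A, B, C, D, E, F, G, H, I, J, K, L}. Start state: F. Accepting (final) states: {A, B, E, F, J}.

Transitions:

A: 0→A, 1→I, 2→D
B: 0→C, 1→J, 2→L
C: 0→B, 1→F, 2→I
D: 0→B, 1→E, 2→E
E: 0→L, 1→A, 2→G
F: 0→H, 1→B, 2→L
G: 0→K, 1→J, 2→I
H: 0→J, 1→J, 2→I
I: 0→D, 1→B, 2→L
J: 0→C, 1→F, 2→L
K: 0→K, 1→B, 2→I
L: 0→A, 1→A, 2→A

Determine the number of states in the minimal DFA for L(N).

8

P0 = {A,B,E,F,J} | {C,D,G,H,I,K,L}.
Split {A,B,E,F,J} by δ(·,0) → {B,E,F,J} and {A}.
Split {B,E,F,J} by δ(·,1) → {B,F,J} and {E}.
Split {C,D,G,H,I,K,L} by δ(·,0) → {C,D,H} and {G,I,K} and {L}.
Refine {C,D,H} on symbol 1: members go to different blocks, giving {C,H} and {D}.
Split {G,I,K} by δ(·,0) → {G,K} and {I}.
No further refinement is possible. Final partition (8 blocks): {B,F,J} | {C,H} | {A} | {E} | {G,K} | {L} | {D} | {I}.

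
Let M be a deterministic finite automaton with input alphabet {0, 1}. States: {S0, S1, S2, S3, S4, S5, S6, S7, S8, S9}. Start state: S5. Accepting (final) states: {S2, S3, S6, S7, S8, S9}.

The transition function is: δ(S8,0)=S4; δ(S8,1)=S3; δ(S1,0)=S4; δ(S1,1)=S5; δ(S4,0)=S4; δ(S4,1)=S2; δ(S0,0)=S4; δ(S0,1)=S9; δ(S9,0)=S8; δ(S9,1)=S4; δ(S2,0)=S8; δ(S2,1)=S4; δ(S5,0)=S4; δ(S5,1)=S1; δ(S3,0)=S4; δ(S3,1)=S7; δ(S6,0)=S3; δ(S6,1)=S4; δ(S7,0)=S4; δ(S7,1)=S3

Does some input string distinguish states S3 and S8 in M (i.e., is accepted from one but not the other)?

No

First remove the unreachable states {S0,S6,S9}; 7 states remain.
Initial partition by acceptance: {S2,S3,S7,S8} | {S1,S4,S5}.
On input 0, block {S2,S3,S7,S8} splits into {S3,S7,S8} and {S2}.
Split {S1,S4,S5} by δ(·,1) → {S1,S5} and {S4}.
No further refinement is possible. Final partition (4 blocks): {S3,S7,S8} | {S1,S5} | {S2} | {S4}.
S3 and S8 lie in the same block of the stable partition, so they are equivalent — no string distinguishes them.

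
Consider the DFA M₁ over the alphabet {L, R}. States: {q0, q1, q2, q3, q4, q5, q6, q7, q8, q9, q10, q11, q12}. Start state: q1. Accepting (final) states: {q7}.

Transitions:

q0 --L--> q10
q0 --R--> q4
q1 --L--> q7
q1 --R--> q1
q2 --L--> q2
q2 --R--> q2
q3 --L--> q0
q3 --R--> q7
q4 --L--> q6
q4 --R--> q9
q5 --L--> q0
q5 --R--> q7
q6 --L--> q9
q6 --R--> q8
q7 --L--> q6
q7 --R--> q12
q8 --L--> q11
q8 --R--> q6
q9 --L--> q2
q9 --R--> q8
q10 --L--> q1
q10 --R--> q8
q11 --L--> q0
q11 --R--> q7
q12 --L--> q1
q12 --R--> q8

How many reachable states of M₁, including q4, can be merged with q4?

1

Reachable states from the start: {q0,q1,q2,q4,q6,q7,q8,q9,q10,q11,q12}. Unreachable: {q3,q5} — drop them.
P0 = {q7} | {q0,q1,q2,q4,q6,q8,q9,q10,q11,q12}.
Split {q0,q1,q2,q4,q6,q8,q9,q10,q11,q12} by δ(·,L) → {q0,q2,q4,q6,q8,q9,q10,q11,q12} and {q1}.
Refine {q0,q2,q4,q6,q8,q9,q10,q11,q12} on symbol L: members go to different blocks, giving {q0,q2,q4,q6,q8,q9,q11} and {q10,q12}.
Refine {q0,q2,q4,q6,q8,q9,q11} on symbol L: members go to different blocks, giving {q2,q4,q6,q8,q9,q11} and {q0}.
Refine {q2,q4,q6,q8,q9,q11} on symbol L: members go to different blocks, giving {q2,q4,q6,q8,q9} and {q11}.
Split {q2,q4,q6,q8,q9} by δ(·,L) → {q2,q4,q6,q9} and {q8}.
Split {q2,q4,q6,q9} by δ(·,R) → {q2,q4} and {q6,q9}.
Refine {q2,q4} on symbol L: members go to different blocks, giving {q2} and {q4}.
On input L, block {q6,q9} splits into {q6} and {q9}.
No further refinement is possible. Final partition (10 blocks): {q7} | {q2} | {q1} | {q10,q12} | {q0} | {q11} | {q8} | {q6} | {q4} | {q9}.
State q4 belongs to the block {q4}, which has 1 states.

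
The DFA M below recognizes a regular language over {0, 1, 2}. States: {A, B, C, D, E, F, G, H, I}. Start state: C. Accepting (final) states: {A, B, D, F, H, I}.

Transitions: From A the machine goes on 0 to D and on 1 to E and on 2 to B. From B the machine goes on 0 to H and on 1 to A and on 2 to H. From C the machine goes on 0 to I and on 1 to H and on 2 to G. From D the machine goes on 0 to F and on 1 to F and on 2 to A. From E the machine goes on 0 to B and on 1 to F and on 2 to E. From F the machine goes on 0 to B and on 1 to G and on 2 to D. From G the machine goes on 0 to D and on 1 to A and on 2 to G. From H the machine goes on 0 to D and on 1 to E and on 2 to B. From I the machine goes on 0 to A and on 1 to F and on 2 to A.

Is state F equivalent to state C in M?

No

All states are reachable from the start state.
Initial partition by acceptance: {A,B,D,F,H,I} | {C,E,G}.
Refine {A,B,D,F,H,I} on symbol 1: members go to different blocks, giving {A,F,H} and {B,D,I}.
Stable partition: {A,F,H} | {C,E,G} | {B,D,I} — 3 equivalence classes.
F and C end up in different blocks, so they are distinguishable. For instance, the string 'ε' is accepted from only F.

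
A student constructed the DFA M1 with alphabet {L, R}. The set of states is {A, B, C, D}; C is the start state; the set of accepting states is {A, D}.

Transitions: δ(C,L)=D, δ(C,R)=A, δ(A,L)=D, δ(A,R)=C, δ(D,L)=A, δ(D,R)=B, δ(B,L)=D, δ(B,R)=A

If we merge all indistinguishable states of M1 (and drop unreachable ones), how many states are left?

2

Every state is reachable, so we keep all 4.
Start with accepting vs non-accepting: {A,D} | {B,C}.
Stable partition: {A,D} | {B,C} — 2 equivalence classes.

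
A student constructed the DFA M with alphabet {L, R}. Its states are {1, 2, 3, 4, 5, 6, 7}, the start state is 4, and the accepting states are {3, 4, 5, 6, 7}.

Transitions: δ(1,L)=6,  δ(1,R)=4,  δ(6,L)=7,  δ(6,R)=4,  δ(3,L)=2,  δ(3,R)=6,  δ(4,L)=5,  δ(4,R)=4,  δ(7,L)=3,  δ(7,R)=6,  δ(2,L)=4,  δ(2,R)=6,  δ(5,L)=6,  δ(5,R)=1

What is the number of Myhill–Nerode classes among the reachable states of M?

Initial partition by acceptance: {3,4,5,6,7} | {1,2}.
Refine {3,4,5,6,7} on symbol L: members go to different blocks, giving {4,5,6,7} and {3}.
Split {4,5,6,7} by δ(·,L) → {4,5,6} and {7}.
Refine {4,5,6} on symbol L: members go to different blocks, giving {4,5} and {6}.
Split {4,5} by δ(·,L) → {4} and {5}.
Refine {1,2} on symbol L: members go to different blocks, giving {1} and {2}.
Stable partition: {4} | {1} | {3} | {7} | {6} | {5} | {2} — 7 equivalence classes.

7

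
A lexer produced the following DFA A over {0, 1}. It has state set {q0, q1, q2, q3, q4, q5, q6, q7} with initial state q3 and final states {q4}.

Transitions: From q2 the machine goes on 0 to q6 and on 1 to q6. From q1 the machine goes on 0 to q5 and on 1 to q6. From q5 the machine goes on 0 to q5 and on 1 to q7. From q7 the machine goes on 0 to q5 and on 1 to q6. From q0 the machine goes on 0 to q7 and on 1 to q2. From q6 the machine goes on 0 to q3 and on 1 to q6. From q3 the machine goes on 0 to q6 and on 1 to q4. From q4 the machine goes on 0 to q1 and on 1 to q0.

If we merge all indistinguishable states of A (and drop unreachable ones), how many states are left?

All states are reachable from the start state.
Initial partition by acceptance: {q4} | {q0,q1,q2,q3,q5,q6,q7}.
Refine {q0,q1,q2,q3,q5,q6,q7} on symbol 1: members go to different blocks, giving {q0,q1,q2,q5,q6,q7} and {q3}.
Refine {q0,q1,q2,q5,q6,q7} on symbol 0: members go to different blocks, giving {q0,q1,q2,q5,q7} and {q6}.
Split {q0,q1,q2,q5,q7} by δ(·,0) → {q0,q1,q5,q7} and {q2}.
Refine {q0,q1,q5,q7} on symbol 1: members go to different blocks, giving {q1,q7} and {q0} and {q5}.
No further refinement is possible. Final partition (7 blocks): {q4} | {q1,q7} | {q3} | {q6} | {q2} | {q0} | {q5}.

7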